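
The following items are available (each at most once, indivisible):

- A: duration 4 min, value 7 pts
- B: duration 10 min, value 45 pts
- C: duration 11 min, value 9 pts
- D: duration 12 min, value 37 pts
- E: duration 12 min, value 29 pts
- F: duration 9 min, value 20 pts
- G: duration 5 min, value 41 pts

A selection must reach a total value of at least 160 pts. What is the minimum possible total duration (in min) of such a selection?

Subsets with value ≥ 160, sorted by total duration:
- B+D+E+F+G: duration 48, value 172
- B+C+D+E+G: duration 50, value 161
- A+B+D+E+F+G: duration 52, value 179
Minimum duration: 48 min.

48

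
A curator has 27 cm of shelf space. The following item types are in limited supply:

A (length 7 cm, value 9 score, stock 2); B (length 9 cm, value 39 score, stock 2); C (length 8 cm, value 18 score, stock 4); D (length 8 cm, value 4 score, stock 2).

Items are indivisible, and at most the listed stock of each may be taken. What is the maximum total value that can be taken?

96 score

Top feasible selections:
- 2×B + 1×C: length 26, value 96
- 1×A + 2×B: length 25, value 87
Best: 96 score.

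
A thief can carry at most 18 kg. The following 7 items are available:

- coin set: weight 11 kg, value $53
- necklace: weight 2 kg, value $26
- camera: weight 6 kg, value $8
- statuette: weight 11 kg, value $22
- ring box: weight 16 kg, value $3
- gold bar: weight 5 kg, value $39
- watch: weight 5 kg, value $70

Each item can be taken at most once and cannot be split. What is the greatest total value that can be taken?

$149

Check high-value combinations within 18 kg:
- coin set+necklace+watch: weight 11+2+5=18, value 53+26+70=149
- necklace+camera+gold bar+watch: weight 2+6+5+5=18, value 26+8+39+70=143
- necklace+gold bar+watch: weight 2+5+5=12, value 26+39+70=135
- coin set+watch: weight 11+5=16, value 53+70=123
Best: $149.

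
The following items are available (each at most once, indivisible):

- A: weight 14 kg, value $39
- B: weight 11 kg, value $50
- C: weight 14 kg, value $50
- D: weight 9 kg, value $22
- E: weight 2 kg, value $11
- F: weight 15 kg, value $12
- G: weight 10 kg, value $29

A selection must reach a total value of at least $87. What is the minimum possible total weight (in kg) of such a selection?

Subsets with value ≥ 87, sorted by total weight:
- B+E+G: weight 23, value 90
- B+C: weight 25, value 100
Minimum weight: 23 kg.

23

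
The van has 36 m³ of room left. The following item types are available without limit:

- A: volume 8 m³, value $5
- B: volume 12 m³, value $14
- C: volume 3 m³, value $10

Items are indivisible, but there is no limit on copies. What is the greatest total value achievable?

$120

Best value-per-unit is C at 10/3, and filling with it alone uses volume 12×3=36. No mix of the others beats 12×10 = 120.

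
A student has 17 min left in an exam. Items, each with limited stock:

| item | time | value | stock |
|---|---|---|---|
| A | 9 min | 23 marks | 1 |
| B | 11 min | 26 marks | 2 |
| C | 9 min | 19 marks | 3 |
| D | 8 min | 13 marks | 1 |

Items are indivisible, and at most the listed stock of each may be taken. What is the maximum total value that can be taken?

36 marks

Best selections within time 17 and stock limits:
- 1×A + 1×D: time 17, value 36
- 1×C + 1×D: time 17, value 32
Best: 36 marks.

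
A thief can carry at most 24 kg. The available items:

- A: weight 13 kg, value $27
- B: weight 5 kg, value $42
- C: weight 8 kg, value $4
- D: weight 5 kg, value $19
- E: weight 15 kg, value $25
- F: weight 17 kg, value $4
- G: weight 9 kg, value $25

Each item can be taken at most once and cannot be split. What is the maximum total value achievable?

$88

Check high-value combinations within 24 kg:
- A+B+D: weight 13+5+5=23, value 27+42+19=88
- B+D+G: weight 5+5+9=19, value 42+19+25=86
- B+C+G: weight 5+8+9=22, value 42+4+25=71
Best: $88.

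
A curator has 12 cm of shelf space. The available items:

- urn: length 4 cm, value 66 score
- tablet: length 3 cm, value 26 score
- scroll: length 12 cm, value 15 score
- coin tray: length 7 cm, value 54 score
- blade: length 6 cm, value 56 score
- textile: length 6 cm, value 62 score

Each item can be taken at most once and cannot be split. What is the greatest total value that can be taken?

128 score

This is a 0/1 knapsack; check combinations near the capacity.
- urn+textile: length 4+6=10, value 66+62=128
- urn+blade: length 4+6=10, value 66+56=122
- urn+coin tray: length 4+7=11, value 66+54=120
Best: 128 score.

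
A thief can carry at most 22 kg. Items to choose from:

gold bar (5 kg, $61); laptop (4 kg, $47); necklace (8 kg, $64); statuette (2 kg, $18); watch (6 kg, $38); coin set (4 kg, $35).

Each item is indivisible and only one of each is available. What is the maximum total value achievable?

Check high-value combinations within 22 kg:
- gold bar+laptop+necklace+coin set: weight 5+4+8+4=21, value 61+47+64+35=207
- gold bar+laptop+statuette+watch+coin set: weight 5+4+2+6+4=21, value 61+47+18+38+35=199
- gold bar+laptop+necklace+statuette: weight 5+4+8+2=19, value 61+47+64+18=190
Best: $207.

$207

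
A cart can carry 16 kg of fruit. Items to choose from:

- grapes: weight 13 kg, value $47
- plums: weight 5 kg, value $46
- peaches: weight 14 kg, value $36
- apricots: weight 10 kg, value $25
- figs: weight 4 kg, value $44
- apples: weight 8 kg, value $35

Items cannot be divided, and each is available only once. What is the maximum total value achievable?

$90

This is a 0/1 knapsack; check combinations near the capacity.
- plums+figs: weight 5+4=9, value 46+44=90
- plums+apples: weight 5+8=13, value 46+35=81
- figs+apples: weight 4+8=12, value 44+35=79
- plums+apricots: weight 5+10=15, value 46+25=71
Best: $90.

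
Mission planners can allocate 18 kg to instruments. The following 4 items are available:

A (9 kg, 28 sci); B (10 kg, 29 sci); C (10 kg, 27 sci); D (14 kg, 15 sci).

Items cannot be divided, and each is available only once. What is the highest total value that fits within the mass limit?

This is a 0/1 knapsack; check combinations near the capacity.
- B: mass 10, value 29
- A: mass 9, value 28
- C: mass 10, value 27
Best: 29 sci.

29 sci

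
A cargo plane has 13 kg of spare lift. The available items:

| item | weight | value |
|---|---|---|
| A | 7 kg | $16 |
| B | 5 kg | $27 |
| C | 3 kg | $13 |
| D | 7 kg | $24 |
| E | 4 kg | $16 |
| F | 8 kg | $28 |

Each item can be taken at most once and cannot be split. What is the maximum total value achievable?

Check high-value combinations within 13 kg:
- B+C+E: weight 5+3+4=12, value 27+13+16=56
- B+F: weight 5+8=13, value 27+28=55
- B+D: weight 5+7=12, value 27+24=51
Best: $56.

$56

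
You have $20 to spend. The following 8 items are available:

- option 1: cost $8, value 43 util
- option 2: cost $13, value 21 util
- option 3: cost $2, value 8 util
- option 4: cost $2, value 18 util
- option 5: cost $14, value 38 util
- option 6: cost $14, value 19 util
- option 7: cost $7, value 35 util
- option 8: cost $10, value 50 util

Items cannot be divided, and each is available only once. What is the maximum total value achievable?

Check high-value combinations within $20:
- option 1+option 4+option 8: cost 8+2+10=20, value 43+18+50=111
- option 1+option 3+option 4+option 7: cost 8+2+2+7=19, value 43+8+18+35=104
- option 4+option 7+option 8: cost 2+7+10=19, value 18+35+50=103
Best: 111 util.

111 util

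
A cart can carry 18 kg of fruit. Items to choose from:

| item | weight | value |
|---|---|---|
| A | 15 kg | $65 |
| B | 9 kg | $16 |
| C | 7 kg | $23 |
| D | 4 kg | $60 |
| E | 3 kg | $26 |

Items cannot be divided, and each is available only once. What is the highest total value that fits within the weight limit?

$109

Check high-value combinations within 18 kg:
- C+D+E: weight 7+4+3=14, value 23+60+26=109
- B+D+E: weight 9+4+3=16, value 16+60+26=102
- A+E: weight 15+3=18, value 65+26=91
Best: $109.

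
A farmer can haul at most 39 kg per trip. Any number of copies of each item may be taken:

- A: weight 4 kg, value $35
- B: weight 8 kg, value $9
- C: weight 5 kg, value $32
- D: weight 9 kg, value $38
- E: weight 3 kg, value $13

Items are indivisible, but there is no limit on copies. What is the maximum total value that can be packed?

$328

Best value-per-unit is A at 35/4; filling with it alone gives 9×35 = 315.
Optimal mix: 9×A + 1×E → weight 39, value 328.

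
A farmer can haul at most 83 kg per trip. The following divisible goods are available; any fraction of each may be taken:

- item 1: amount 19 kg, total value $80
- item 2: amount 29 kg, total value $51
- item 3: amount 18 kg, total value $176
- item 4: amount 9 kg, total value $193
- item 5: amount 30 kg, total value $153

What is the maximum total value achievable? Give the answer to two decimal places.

614.31

Take in order of value per unit:
- item 4 (193/9 per unit): all 9 → value 193, running total 193.00
- item 3 (176/18 per unit): all 18 → value 176, running total 369.00
- item 5 (153/30 per unit): all 30 → value 153, running total 522.00
- item 1 (80/19 per unit): all 19 → value 80, running total 602.00
- item 2 (51/29 per unit): 7 of 29 → value 7×51/29 = 12.3103, running total 614.31
Total 614.31.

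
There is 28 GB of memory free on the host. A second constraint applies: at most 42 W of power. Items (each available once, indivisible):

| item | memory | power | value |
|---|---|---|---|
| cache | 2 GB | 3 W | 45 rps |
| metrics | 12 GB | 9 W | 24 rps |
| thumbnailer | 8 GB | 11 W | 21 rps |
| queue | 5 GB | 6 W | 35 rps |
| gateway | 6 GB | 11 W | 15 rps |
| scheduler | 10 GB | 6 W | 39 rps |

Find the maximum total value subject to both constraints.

Feasible sets respecting both limits:
- cache+thumbnailer+queue+scheduler: memory 25, power 26, value 140
- cache+queue+gateway+scheduler: memory 23, power 26, value 134
- cache+metrics+thumbnailer+queue: memory 27, power 29, value 125
- cache+thumbnailer+gateway+scheduler: memory 26, power 31, value 120
Best: 140 rps.

140 rps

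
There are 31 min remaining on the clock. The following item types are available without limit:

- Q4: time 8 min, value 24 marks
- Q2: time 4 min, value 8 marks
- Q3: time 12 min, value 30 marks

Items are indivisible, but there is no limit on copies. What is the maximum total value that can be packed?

80 marks

Best value-per-unit is Q4 at 24/8; filling with it alone gives 3×24 = 72.
Optimal mix: 3×Q4 + 1×Q2 → time 28, value 80.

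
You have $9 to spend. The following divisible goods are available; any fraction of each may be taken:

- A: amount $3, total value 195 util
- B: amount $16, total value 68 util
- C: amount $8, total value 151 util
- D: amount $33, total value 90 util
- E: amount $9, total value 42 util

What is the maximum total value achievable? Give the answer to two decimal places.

308.25

Take in order of value per unit:
- A (195/3 per unit): all 3 → value 195, running total 195.00
- C (151/8 per unit): 6 of 8 → value 6×151/8 = 113.2500, running total 308.25
Total 308.25.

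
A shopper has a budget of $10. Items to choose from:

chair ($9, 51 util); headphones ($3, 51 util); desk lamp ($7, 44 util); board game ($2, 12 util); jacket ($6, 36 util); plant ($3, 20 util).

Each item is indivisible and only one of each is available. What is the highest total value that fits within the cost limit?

95 util

This is a 0/1 knapsack; check combinations near the capacity.
- headphones+desk lamp: cost 3+7=10, value 51+44=95
- headphones+jacket: cost 3+6=9, value 51+36=87
- headphones+board game+plant: cost 3+2+3=8, value 51+12+20=83
- headphones+plant: cost 3+3=6, value 51+20=71
Best: 95 util.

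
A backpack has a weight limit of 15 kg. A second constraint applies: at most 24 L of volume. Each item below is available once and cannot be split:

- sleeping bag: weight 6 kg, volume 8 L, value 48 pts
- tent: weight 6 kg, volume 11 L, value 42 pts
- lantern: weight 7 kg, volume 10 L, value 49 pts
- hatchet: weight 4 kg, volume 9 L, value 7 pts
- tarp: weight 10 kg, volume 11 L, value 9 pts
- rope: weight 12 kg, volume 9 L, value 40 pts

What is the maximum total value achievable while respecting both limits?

Feasible sets respecting both limits:
- sleeping bag+lantern: weight 13, volume 18, value 97
- tent+lantern: weight 13, volume 21, value 91
- sleeping bag+tent: weight 12, volume 19, value 90
- lantern+hatchet: weight 11, volume 19, value 56
Best: 97 pts.

97 pts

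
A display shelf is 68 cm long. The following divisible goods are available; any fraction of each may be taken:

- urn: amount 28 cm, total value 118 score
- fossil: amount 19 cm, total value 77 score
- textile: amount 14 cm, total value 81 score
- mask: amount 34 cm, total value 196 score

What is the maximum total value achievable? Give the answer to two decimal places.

Take in order of value per unit:
- textile (81/14 per unit): all 14 → value 81, running total 81.00
- mask (196/34 per unit): all 34 → value 196, running total 277.00
- urn (118/28 per unit): 20 of 28 → value 20×118/28 = 84.2857, running total 361.29
Total 361.29.

361.29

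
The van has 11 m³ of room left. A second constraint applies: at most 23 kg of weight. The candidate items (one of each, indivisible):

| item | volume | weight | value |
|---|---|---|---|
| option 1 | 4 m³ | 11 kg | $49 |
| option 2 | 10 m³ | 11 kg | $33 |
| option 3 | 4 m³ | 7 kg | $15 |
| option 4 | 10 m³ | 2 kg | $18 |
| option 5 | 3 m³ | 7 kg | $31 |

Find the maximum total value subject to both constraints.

Feasible sets respecting both limits:
- option 1+option 5: volume 7, weight 18, value 80
- option 1+option 3: volume 8, weight 18, value 64
- option 1: volume 4, weight 11, value 49
Best: $80.

$80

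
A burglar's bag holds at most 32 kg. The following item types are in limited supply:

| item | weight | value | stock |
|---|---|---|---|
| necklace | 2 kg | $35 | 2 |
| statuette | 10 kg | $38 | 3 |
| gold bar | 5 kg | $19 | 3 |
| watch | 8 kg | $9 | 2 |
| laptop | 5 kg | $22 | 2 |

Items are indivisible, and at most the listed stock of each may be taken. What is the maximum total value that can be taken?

Best selections within weight 32 and stock limits:
- 2×necklace + 3×gold bar + 2×laptop: weight 29, value 171
- 2×necklace + 1×statuette + 1×gold bar + 2×laptop: weight 29, value 171
- 2×necklace + 1×statuette + 2×gold bar + 1×laptop: weight 29, value 168
Best: $171.

$171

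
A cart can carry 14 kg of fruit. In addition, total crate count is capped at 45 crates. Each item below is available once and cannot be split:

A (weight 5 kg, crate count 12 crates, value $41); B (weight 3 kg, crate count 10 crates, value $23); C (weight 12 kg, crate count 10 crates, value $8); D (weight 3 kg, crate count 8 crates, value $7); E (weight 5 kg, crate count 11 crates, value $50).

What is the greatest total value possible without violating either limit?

$114

Feasible sets respecting both limits:
- A+B+E: weight 13, crate count 33, value 114
- A+D+E: weight 13, crate count 31, value 98
- A+E: weight 10, crate count 23, value 91
Best: $114.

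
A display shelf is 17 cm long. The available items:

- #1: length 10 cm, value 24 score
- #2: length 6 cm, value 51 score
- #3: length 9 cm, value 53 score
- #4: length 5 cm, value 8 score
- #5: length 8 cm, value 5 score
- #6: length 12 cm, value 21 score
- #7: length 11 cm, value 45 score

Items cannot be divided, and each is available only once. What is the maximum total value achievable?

Check high-value combinations within 17 cm:
- #2+#3: length 6+9=15, value 51+53=104
- #2+#7: length 6+11=17, value 51+45=96
- #1+#2: length 10+6=16, value 24+51=75
- #3+#4: length 9+5=14, value 53+8=61
Best: 104 score.

104 score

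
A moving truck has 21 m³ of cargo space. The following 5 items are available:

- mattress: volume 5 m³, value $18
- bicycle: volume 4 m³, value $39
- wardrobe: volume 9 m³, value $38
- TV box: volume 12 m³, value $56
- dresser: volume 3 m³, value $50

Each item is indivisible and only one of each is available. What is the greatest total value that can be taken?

$145

Check high-value combinations within 21 m³:
- bicycle+TV box+dresser: volume 4+12+3=19, value 39+56+50=145
- mattress+bicycle+wardrobe+dresser: volume 5+4+9+3=21, value 18+39+38+50=145
- bicycle+wardrobe+dresser: volume 4+9+3=16, value 39+38+50=127
Best: $145.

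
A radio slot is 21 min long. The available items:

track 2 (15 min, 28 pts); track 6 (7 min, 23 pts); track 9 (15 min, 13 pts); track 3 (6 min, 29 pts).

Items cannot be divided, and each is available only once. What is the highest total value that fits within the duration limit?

Check high-value combinations within 21 min:
- track 2+track 3: duration 15+6=21, value 28+29=57
- track 6+track 3: duration 7+6=13, value 23+29=52
- track 9+track 3: duration 15+6=21, value 13+29=42
- track 3: duration 6, value 29
- track 2: duration 15, value 28
Best: 57 pts.

57 pts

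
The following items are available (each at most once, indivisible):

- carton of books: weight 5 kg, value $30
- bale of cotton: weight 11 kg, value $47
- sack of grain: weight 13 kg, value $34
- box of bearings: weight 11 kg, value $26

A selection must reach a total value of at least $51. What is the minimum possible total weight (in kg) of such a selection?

16

Subsets with value ≥ 51, sorted by total weight:
- carton of books+bale of cotton: weight 16, value 77
- carton of books+box of bearings: weight 16, value 56
Minimum weight: 16 kg.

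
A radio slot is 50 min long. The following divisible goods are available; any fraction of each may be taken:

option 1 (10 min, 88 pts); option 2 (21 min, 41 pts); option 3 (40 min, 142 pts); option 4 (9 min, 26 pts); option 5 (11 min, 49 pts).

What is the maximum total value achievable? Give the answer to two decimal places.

239.95

Take in order of value per unit:
- option 1 (88/10 per unit): all 10 → value 88, running total 88.00
- option 5 (49/11 per unit): all 11 → value 49, running total 137.00
- option 3 (142/40 per unit): 29 of 40 → value 29×142/40 = 102.9500, running total 239.95
Total 239.95.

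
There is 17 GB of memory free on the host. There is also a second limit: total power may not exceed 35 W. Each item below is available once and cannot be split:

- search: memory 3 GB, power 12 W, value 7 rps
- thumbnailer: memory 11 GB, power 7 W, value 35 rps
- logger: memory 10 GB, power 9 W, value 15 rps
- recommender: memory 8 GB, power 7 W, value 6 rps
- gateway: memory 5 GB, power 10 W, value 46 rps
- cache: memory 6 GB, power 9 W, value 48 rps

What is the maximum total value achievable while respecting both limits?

101 rps

Feasible sets respecting both limits:
- search+gateway+cache: memory 14, power 31, value 101
- gateway+cache: memory 11, power 19, value 94
- thumbnailer+cache: memory 17, power 16, value 83
- thumbnailer+gateway: memory 16, power 17, value 81
Best: 101 rps.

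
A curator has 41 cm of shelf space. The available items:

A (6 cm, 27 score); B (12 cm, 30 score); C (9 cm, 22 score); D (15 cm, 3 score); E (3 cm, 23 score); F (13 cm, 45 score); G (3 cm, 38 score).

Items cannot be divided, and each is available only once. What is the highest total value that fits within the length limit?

Check high-value combinations within 41 cm:
- A+B+E+F+G: length 6+12+3+13+3=37, value 27+30+23+45+38=163
- B+C+E+F+G: length 12+9+3+13+3=40, value 30+22+23+45+38=158
- A+C+E+F+G: length 6+9+3+13+3=34, value 27+22+23+45+38=155
- A+B+C+E+G: length 6+12+9+3+3=33, value 27+30+22+23+38=140
- A+B+F+G: length 6+12+13+3=34, value 27+30+45+38=140
Best: 163 score.

163 score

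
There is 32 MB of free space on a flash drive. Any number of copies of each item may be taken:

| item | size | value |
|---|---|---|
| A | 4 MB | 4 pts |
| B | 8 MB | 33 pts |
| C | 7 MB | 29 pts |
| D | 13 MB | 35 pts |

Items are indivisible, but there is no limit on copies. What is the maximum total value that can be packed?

132 pts

Best value-per-unit is C at 29/7; filling with it alone gives 4×29 = 116.
Optimal mix: 4×B → size 32, value 132.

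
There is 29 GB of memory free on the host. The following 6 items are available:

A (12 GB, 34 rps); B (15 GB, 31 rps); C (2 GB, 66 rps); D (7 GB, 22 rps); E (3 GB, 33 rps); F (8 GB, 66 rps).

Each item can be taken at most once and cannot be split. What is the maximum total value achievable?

Check high-value combinations within 29 GB:
- A+C+E+F: memory 12+2+3+8=25, value 34+66+33+66=199
- B+C+E+F: memory 15+2+3+8=28, value 31+66+33+66=196
- A+C+D+F: memory 12+2+7+8=29, value 34+66+22+66=188
- C+D+E+F: memory 2+7+3+8=20, value 66+22+33+66=187
Best: 199 rps.

199 rps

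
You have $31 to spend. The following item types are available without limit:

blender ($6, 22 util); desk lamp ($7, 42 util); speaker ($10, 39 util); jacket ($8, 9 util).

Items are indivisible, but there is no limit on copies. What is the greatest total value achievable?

168 util

Best value-per-unit is desk lamp at 42/7, and filling with it alone uses cost 4×7=28. No mix of the others beats 4×42 = 168.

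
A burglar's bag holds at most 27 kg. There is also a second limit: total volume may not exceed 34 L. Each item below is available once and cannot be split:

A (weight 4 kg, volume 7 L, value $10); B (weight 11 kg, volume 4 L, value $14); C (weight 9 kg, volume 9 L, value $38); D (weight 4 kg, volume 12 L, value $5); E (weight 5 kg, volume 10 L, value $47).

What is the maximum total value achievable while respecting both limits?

Feasible sets respecting both limits:
- B+C+E: weight 25, volume 23, value 99
- A+C+E: weight 18, volume 26, value 95
- C+D+E: weight 18, volume 31, value 90
Best: $99.

$99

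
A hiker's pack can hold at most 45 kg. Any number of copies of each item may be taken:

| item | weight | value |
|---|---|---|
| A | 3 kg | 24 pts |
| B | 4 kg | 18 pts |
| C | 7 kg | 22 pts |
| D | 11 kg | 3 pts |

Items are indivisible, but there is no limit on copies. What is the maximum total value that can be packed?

Best value-per-unit is A at 24/3, and filling with it alone uses weight 15×3=45. No mix of the others beats 15×24 = 360.

360 pts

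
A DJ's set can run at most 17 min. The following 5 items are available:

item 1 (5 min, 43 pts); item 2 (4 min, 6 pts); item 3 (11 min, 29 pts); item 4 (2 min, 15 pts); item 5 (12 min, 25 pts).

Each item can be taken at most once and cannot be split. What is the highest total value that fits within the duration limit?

72 pts

Check high-value combinations within 17 min:
- item 1+item 3: duration 5+11=16, value 43+29=72
- item 1+item 5: duration 5+12=17, value 43+25=68
- item 1+item 2+item 4: duration 5+4+2=11, value 43+6+15=64
- item 1+item 4: duration 5+2=7, value 43+15=58
Best: 72 pts.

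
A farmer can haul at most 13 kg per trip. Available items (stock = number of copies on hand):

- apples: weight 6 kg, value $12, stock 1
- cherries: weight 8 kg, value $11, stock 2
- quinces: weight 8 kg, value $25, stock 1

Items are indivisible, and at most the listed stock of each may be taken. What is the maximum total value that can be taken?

Best selections within weight 13 and stock limits:
- 1×quinces: weight 8, value 25
- 1×apples: weight 6, value 12
- 1×cherries: weight 8, value 11
Best: $25.

$25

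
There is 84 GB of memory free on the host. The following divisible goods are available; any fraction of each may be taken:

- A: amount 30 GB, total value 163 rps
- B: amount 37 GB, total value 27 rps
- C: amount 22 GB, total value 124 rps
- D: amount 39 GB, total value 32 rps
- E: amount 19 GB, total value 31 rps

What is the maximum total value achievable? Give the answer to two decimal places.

Take in order of value per unit:
- C (124/22 per unit): all 22 → value 124, running total 124.00
- A (163/30 per unit): all 30 → value 163, running total 287.00
- E (31/19 per unit): all 19 → value 31, running total 318.00
- D (32/39 per unit): 13 of 39 → value 13×32/39 = 10.6667, running total 328.67
Total 328.67.

328.67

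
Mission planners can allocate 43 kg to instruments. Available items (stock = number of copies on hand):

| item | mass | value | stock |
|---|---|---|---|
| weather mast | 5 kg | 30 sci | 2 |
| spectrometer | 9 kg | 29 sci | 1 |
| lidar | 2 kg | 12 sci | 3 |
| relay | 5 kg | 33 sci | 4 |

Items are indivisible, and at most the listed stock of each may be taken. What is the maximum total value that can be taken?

245 sci

Best selections within mass 43 and stock limits:
- 2×weather mast + 1×spectrometer + 2×lidar + 4×relay: mass 43, value 245
- 2×weather mast + 1×spectrometer + 1×lidar + 4×relay: mass 41, value 233
- 2×weather mast + 3×lidar + 4×relay: mass 36, value 228
- 1×weather mast + 1×spectrometer + 3×lidar + 4×relay: mass 40, value 227
Best: 245 sci.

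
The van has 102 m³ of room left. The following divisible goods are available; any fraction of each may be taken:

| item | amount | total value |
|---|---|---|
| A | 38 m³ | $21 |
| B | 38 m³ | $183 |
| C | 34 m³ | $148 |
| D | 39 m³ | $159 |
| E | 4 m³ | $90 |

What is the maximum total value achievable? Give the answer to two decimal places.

Take in order of value per unit:
- E (90/4 per unit): all 4 → value 90, running total 90.00
- B (183/38 per unit): all 38 → value 183, running total 273.00
- C (148/34 per unit): all 34 → value 148, running total 421.00
- D (159/39 per unit): 26 of 39 → value 26×159/39 = 106.0000, running total 527.00
Total 527.00.

527.00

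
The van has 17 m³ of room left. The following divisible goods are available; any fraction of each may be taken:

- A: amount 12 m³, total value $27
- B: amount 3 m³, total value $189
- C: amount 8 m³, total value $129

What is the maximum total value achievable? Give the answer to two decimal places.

Take in order of value per unit:
- B (189/3 per unit): all 3 → value 189, running total 189.00
- C (129/8 per unit): all 8 → value 129, running total 318.00
- A (27/12 per unit): 6 of 12 → value 6×27/12 = 13.5000, running total 331.50
Total 331.50.

331.50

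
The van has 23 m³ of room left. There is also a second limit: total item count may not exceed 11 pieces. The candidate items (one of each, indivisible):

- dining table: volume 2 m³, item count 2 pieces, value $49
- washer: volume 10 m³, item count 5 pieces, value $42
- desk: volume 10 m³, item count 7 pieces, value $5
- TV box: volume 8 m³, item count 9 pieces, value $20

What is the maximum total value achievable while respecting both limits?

Feasible sets respecting both limits:
- dining table+washer: volume 12, item count 7, value 91
- dining table+TV box: volume 10, item count 11, value 69
- dining table+desk: volume 12, item count 9, value 54
Best: $91.

$91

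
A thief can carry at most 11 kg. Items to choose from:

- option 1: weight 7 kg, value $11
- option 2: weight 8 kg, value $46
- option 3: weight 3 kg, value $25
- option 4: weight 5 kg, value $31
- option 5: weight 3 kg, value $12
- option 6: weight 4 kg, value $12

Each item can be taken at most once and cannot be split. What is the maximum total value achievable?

$71

Check high-value combinations within 11 kg:
- option 2+option 3: weight 8+3=11, value 46+25=71
- option 3+option 4+option 5: weight 3+5+3=11, value 25+31+12=68
- option 2+option 5: weight 8+3=11, value 46+12=58
Best: $71.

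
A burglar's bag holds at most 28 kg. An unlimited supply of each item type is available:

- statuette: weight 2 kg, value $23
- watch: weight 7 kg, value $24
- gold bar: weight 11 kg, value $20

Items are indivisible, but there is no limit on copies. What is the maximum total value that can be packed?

Best value-per-unit is statuette at 23/2, and filling with it alone uses weight 14×2=28. No mix of the others beats 14×23 = 322.

$322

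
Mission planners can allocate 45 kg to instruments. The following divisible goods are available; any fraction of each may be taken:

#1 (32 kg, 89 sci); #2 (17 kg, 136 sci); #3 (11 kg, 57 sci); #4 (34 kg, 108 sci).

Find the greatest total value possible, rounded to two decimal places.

Take in order of value per unit:
- #2 (136/17 per unit): all 17 → value 136, running total 136.00
- #3 (57/11 per unit): all 11 → value 57, running total 193.00
- #4 (108/34 per unit): 17 of 34 → value 17×108/34 = 54.0000, running total 247.00
Total 247.00.

247.00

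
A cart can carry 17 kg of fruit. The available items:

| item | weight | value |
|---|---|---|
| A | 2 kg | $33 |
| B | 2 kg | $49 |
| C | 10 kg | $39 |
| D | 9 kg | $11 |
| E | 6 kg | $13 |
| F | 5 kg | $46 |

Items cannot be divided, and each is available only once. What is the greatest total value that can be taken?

Check high-value combinations within 17 kg:
- A+B+E+F: weight 2+2+6+5=15, value 33+49+13+46=141
- B+C+F: weight 2+10+5=17, value 49+39+46=134
- A+B+F: weight 2+2+5=9, value 33+49+46=128
Best: $141.

$141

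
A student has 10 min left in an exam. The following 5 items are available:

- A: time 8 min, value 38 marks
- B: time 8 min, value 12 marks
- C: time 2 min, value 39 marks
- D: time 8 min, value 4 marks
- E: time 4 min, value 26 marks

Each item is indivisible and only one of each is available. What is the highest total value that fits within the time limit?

77 marks

Check high-value combinations within 10 min:
- A+C: time 8+2=10, value 38+39=77
- C+E: time 2+4=6, value 39+26=65
- B+C: time 8+2=10, value 12+39=51
- C+D: time 2+8=10, value 39+4=43
Best: 77 marks.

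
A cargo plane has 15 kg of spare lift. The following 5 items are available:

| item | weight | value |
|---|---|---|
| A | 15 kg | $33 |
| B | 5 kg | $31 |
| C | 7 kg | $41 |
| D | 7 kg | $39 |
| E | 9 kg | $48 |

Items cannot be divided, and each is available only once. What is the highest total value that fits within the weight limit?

$80

Check high-value combinations within 15 kg:
- C+D: weight 7+7=14, value 41+39=80
- B+E: weight 5+9=14, value 31+48=79
- B+C: weight 5+7=12, value 31+41=72
- B+D: weight 5+7=12, value 31+39=70
- E: weight 9, value 48
Best: $80.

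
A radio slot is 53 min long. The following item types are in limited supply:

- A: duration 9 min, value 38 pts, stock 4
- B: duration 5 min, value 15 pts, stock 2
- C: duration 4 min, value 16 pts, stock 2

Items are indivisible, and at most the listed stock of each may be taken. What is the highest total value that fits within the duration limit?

199 pts

Top feasible selections:
- 4×A + 1×B + 2×C: duration 49, value 199
- 4×A + 2×B + 1×C: duration 50, value 198
Best: 199 pts.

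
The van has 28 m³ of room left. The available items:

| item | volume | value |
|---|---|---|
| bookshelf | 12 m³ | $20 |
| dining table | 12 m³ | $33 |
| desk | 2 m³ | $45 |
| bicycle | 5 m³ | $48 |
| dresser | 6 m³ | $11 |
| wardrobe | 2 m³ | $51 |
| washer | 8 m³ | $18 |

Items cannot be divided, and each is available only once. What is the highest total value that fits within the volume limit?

$188

Check high-value combinations within 28 m³:
- dining table+desk+bicycle+dresser+wardrobe: volume 12+2+5+6+2=27, value 33+45+48+11+51=188
- dining table+desk+bicycle+wardrobe: volume 12+2+5+2=21, value 33+45+48+51=177
- bookshelf+desk+bicycle+dresser+wardrobe: volume 12+2+5+6+2=27, value 20+45+48+11+51=175
- desk+bicycle+dresser+wardrobe+washer: volume 2+5+6+2+8=23, value 45+48+11+51+18=173
- bookshelf+desk+bicycle+wardrobe: volume 12+2+5+2=21, value 20+45+48+51=164
Best: $188.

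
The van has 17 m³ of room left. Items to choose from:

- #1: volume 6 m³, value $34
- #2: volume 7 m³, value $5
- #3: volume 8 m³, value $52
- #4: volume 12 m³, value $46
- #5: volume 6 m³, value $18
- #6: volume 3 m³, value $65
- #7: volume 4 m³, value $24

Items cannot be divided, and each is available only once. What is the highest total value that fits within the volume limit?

Check high-value combinations within 17 m³:
- #1+#3+#6: volume 6+8+3=17, value 34+52+65=151
- #3+#6+#7: volume 8+3+4=15, value 52+65+24=141
- #3+#5+#6: volume 8+6+3=17, value 52+18+65=135
- #1+#6+#7: volume 6+3+4=13, value 34+65+24=123
- #3+#6: volume 8+3=11, value 52+65=117
Best: $151.

$151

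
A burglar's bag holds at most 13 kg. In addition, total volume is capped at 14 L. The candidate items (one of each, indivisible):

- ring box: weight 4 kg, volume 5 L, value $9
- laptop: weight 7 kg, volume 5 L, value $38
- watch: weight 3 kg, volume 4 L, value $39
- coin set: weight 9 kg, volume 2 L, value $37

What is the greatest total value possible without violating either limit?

$77

Feasible sets respecting both limits:
- laptop+watch: weight 10, volume 9, value 77
- watch+coin set: weight 12, volume 6, value 76
- ring box+watch: weight 7, volume 9, value 48
- ring box+laptop: weight 11, volume 10, value 47
Best: $77.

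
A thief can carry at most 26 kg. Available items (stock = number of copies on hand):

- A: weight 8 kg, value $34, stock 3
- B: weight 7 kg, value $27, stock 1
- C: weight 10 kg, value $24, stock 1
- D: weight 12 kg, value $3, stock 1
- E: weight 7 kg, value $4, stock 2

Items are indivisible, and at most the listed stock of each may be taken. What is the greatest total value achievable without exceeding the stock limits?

$102

Top feasible selections:
- 3×A: weight 24, value 102
- 2×A + 1×B: weight 23, value 95
- 2×A + 1×C: weight 26, value 92
- 1×A + 1×B + 1×C: weight 25, value 85
Best: $102.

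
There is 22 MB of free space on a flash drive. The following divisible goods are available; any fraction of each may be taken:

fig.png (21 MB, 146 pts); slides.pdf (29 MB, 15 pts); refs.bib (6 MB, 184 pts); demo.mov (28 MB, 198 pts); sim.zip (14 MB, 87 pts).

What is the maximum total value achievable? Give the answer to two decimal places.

297.14

Take in order of value per unit:
- refs.bib (184/6 per unit): all 6 → value 184, running total 184.00
- demo.mov (198/28 per unit): 16 of 28 → value 16×198/28 = 113.1429, running total 297.14
Total 297.14.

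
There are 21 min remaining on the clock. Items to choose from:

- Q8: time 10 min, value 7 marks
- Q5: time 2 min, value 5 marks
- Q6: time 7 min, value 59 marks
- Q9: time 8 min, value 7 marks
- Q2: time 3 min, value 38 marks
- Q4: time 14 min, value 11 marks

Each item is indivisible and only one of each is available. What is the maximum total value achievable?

Check high-value combinations within 21 min:
- Q5+Q6+Q9+Q2: time 2+7+8+3=20, value 5+59+7+38=109
- Q6+Q9+Q2: time 7+8+3=18, value 59+7+38=104
- Q8+Q6+Q2: time 10+7+3=20, value 7+59+38=104
Best: 109 marks.

109 marks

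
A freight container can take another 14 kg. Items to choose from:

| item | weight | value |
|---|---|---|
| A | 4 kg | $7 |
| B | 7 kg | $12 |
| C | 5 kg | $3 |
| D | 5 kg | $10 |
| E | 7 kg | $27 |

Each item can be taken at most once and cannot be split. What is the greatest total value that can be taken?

Check high-value combinations within 14 kg:
- B+E: weight 7+7=14, value 12+27=39
- D+E: weight 5+7=12, value 10+27=37
- A+E: weight 4+7=11, value 7+27=34
- C+E: weight 5+7=12, value 3+27=30
Best: $39.

$39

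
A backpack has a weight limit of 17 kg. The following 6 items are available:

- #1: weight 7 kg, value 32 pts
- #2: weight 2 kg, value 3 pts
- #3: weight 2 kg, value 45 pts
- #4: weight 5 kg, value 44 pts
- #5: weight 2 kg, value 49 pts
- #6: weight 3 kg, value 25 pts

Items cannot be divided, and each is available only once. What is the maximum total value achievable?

Check high-value combinations within 17 kg:
- #1+#3+#4+#5: weight 7+2+5+2=16, value 32+45+44+49=170
- #2+#3+#4+#5+#6: weight 2+2+5+2+3=14, value 3+45+44+49+25=166
- #3+#4+#5+#6: weight 2+5+2+3=12, value 45+44+49+25=163
Best: 170 pts.

170 pts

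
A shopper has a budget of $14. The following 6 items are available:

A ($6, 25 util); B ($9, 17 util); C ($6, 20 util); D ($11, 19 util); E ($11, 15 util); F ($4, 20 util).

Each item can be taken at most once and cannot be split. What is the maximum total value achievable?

45 util

This is a 0/1 knapsack; check combinations near the capacity.
- A+F: cost 6+4=10, value 25+20=45
- A+C: cost 6+6=12, value 25+20=45
- C+F: cost 6+4=10, value 20+20=40
- B+F: cost 9+4=13, value 17+20=37
Best: 45 util.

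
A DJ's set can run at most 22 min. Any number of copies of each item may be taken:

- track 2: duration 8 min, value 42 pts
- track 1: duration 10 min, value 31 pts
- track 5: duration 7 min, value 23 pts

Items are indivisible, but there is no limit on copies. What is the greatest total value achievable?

88 pts

Best value-per-unit is track 2 at 42/8; filling with it alone gives 2×42 = 84.
Optimal mix: 1×track 2 + 2×track 5 → duration 22, value 88.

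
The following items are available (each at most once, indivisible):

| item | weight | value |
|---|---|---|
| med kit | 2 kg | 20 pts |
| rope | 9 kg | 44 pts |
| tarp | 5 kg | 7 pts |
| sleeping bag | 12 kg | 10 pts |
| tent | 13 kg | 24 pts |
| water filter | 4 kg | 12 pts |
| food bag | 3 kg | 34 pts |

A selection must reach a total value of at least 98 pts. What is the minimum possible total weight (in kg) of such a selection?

Subsets with value ≥ 98, sorted by total weight:
- med kit+rope+food bag: weight 14, value 98
- med kit+rope+water filter+food bag: weight 18, value 110
- med kit+rope+tarp+food bag: weight 19, value 105
- med kit+rope+tarp+water filter+food bag: weight 23, value 117
Minimum weight: 14 kg.

14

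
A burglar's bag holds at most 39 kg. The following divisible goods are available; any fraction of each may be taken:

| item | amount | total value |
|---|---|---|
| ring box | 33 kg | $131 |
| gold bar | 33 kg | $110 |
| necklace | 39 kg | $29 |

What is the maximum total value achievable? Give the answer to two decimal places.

Take in order of value per unit:
- ring box (131/33 per unit): all 33 → value 131, running total 131.00
- gold bar (110/33 per unit): 6 of 33 → value 6×110/33 = 20.0000, running total 151.00
Total 151.00.

151.00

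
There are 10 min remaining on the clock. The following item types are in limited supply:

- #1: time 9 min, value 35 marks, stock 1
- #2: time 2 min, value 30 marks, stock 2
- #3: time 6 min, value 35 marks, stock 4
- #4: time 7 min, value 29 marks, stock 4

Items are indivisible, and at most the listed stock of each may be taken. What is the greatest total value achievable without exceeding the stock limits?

95 marks

Best selections within time 10 and stock limits:
- 2×#2 + 1×#3: time 10, value 95
- 1×#2 + 1×#3: time 8, value 65
- 2×#2: time 4, value 60
- 1×#2 + 1×#4: time 9, value 59
Best: 95 marks.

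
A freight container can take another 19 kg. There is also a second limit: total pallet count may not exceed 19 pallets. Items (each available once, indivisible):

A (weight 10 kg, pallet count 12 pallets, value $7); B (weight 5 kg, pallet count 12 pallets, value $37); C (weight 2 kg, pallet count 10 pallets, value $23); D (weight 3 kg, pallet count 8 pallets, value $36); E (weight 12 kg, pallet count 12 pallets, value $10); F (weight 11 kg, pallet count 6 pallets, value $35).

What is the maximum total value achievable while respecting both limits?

$72

Feasible sets respecting both limits:
- B+F: weight 16, pallet count 18, value 72
- D+F: weight 14, pallet count 14, value 71
- C+D: weight 5, pallet count 18, value 59
Best: $72.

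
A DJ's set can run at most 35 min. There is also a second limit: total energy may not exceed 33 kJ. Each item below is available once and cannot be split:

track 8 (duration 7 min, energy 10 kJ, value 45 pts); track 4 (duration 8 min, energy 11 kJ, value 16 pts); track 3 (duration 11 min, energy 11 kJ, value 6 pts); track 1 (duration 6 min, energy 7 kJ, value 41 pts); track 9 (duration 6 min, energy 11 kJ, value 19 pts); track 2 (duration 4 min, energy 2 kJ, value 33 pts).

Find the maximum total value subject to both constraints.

138 pts

Feasible sets respecting both limits:
- track 8+track 1+track 9+track 2: duration 23, energy 30, value 138
- track 8+track 4+track 1+track 2: duration 25, energy 30, value 135
- track 8+track 3+track 1+track 2: duration 28, energy 30, value 125
Best: 138 pts.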